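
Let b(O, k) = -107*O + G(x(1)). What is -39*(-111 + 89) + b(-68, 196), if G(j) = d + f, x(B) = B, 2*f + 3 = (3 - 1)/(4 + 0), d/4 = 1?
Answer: 32547/4 ≈ 8136.8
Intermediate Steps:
d = 4 (d = 4*1 = 4)
f = -5/4 (f = -3/2 + ((3 - 1)/(4 + 0))/2 = -3/2 + (2/4)/2 = -3/2 + (2*(¼))/2 = -3/2 + (½)*(½) = -3/2 + ¼ = -5/4 ≈ -1.2500)
G(j) = 11/4 (G(j) = 4 - 5/4 = 11/4)
b(O, k) = 11/4 - 107*O (b(O, k) = -107*O + 11/4 = 11/4 - 107*O)
-39*(-111 + 89) + b(-68, 196) = -39*(-111 + 89) + (11/4 - 107*(-68)) = -39*(-22) + (11/4 + 7276) = 858 + 29115/4 = 32547/4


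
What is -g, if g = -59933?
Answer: 59933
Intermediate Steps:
-g = -1*(-59933) = 59933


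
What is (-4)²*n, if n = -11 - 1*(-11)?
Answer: 0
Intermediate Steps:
n = 0 (n = -11 + 11 = 0)
(-4)²*n = (-4)²*0 = 16*0 = 0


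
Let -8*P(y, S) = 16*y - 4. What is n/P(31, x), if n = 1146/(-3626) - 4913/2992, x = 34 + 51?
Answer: 624805/19623912 ≈ 0.031839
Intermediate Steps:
x = 85
P(y, S) = ½ - 2*y (P(y, S) = -(16*y - 4)/8 = -(-4 + 16*y)/8 = ½ - 2*y)
n = -624805/319088 (n = 1146*(-1/3626) - 4913*1/2992 = -573/1813 - 289/176 = -624805/319088 ≈ -1.9581)
n/P(31, x) = -624805/(319088*(½ - 2*31)) = -624805/(319088*(½ - 62)) = -624805/(319088*(-123/2)) = -624805/319088*(-2/123) = 624805/19623912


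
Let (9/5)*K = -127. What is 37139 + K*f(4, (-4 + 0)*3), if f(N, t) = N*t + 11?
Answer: 357746/9 ≈ 39750.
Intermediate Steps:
K = -635/9 (K = (5/9)*(-127) = -635/9 ≈ -70.556)
f(N, t) = 11 + N*t
37139 + K*f(4, (-4 + 0)*3) = 37139 - 635*(11 + 4*((-4 + 0)*3))/9 = 37139 - 635*(11 + 4*(-4*3))/9 = 37139 - 635*(11 + 4*(-12))/9 = 37139 - 635*(11 - 48)/9 = 37139 - 635/9*(-37) = 37139 + 23495/9 = 357746/9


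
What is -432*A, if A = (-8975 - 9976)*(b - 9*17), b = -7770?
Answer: -64864269936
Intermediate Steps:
A = 150148773 (A = (-8975 - 9976)*(-7770 - 9*17) = -18951*(-7770 - 153) = -18951*(-7923) = 150148773)
-432*A = -432*150148773 = -64864269936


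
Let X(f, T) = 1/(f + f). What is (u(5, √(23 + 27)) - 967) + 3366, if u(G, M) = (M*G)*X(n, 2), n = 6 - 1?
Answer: 2399 + 5*√2/2 ≈ 2402.5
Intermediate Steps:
n = 5
X(f, T) = 1/(2*f)
u(G, M) = G*M/10 (u(G, M) = (M*G)*((½)/5) = (G*M)*((½)*(⅕)) = (G*M)*(⅒) = G*M/10)
(u(5, √(23 + 27)) - 967) + 3366 = ((⅒)*5*√(23 + 27) - 967) + 3366 = ((⅒)*5*√50 - 967) + 3366 = ((⅒)*5*(5*√2) - 967) + 3366 = (5*√2/2 - 967) + 3366 = (-967 + 5*√2/2) + 3366 = 2399 + 5*√2/2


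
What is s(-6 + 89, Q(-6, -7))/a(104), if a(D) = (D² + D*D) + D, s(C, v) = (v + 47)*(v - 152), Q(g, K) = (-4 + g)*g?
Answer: -2461/5434 ≈ -0.45289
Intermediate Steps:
Q(g, K) = g*(-4 + g)
s(C, v) = (-152 + v)*(47 + v) (s(C, v) = (47 + v)*(-152 + v) = (-152 + v)*(47 + v))
a(D) = D + 2*D² (a(D) = (D² + D²) + D = 2*D² + D = D + 2*D²)
s(-6 + 89, Q(-6, -7))/a(104) = (-7144 + (-6*(-4 - 6))² - (-630)*(-4 - 6))/((104*(1 + 2*104))) = (-7144 + (-6*(-10))² - (-630)*(-10))/((104*(1 + 208))) = (-7144 + 60² - 105*60)/((104*209)) = (-7144 + 3600 - 6300)/21736 = -9844*1/21736 = -2461/5434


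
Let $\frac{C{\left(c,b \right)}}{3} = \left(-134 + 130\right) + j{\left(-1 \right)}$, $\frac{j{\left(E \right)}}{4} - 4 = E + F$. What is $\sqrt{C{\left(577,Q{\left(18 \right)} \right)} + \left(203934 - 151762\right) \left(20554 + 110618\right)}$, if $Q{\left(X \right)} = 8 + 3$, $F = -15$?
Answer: $6 \sqrt{190097373} \approx 82726.0$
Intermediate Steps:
$Q{\left(X \right)} = 11$
$j{\left(E \right)} = -44 + 4 E$ ($j{\left(E \right)} = 16 + 4 \left(E - 15\right) = 16 + 4 \left(-15 + E\right) = 16 + \left(-60 + 4 E\right) = -44 + 4 E$)
$C{\left(c,b \right)} = -156$ ($C{\left(c,b \right)} = 3 \left(\left(-134 + 130\right) + \left(-44 + 4 \left(-1\right)\right)\right) = 3 \left(-4 - 48\right) = 3 \left(-52\right) = -156$)
$\sqrt{C{\left(577,Q{\left(18 \right)} \right)} + \left(203934 - 151762\right) \left(20554 + 110618\right)} = \sqrt{-156 + \left(203934 - 151762\right) \left(20554 + 110618\right)} = \sqrt{-156 + 52172 \cdot 131172} = \sqrt{-156 + 6843505584} = \sqrt{6843505428} = 6 \sqrt{190097373}$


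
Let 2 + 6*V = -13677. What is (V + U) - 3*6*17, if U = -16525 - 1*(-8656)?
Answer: -62729/6 ≈ -10455.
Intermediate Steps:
U = -7869 (U = -16525 + 8656 = -7869)
V = -13679/6 (V = -⅓ + (⅙)*(-13677) = -⅓ - 4559/2 = -13679/6 ≈ -2279.8)
(V + U) - 3*6*17 = (-13679/6 - 7869) - 3*6*17 = -60893/6 - 18*17 = -60893/6 - 306 = -62729/6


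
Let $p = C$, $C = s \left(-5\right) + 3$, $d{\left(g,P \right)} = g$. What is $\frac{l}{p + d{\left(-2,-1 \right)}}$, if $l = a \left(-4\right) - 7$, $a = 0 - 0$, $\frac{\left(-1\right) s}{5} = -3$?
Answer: $\frac{7}{74} \approx 0.094595$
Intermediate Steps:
$s = 15$ ($s = \left(-5\right) \left(-3\right) = 15$)
$a = 0$ ($a = 0 + 0 = 0$)
$C = -72$ ($C = 15 \left(-5\right) + 3 = -75 + 3 = -72$)
$p = -72$
$l = -7$ ($l = 0 \left(-4\right) - 7 = 0 - 7 = -7$)
$\frac{l}{p + d{\left(-2,-1 \right)}} = - \frac{7}{-72 - 2} = - \frac{7}{-74} = \left(-7\right) \left(- \frac{1}{74}\right) = \frac{7}{74}$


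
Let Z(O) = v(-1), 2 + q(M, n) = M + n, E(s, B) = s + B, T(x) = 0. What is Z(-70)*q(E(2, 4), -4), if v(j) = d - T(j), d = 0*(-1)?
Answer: 0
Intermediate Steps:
E(s, B) = B + s
d = 0
q(M, n) = -2 + M + n (q(M, n) = -2 + (M + n) = -2 + M + n)
v(j) = 0 (v(j) = 0 - 1*0 = 0 + 0 = 0)
Z(O) = 0
Z(-70)*q(E(2, 4), -4) = 0*(-2 + (4 + 2) - 4) = 0*(-2 + 6 - 4) = 0*0 = 0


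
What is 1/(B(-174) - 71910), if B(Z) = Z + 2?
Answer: -1/72082 ≈ -1.3873e-5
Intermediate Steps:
B(Z) = 2 + Z
1/(B(-174) - 71910) = 1/((2 - 174) - 71910) = 1/(-172 - 71910) = 1/(-72082) = -1/72082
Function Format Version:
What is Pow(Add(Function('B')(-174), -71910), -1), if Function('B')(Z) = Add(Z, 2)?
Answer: Rational(-1, 72082) ≈ -1.3873e-5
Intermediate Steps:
Function('B')(Z) = Add(2, Z)
Pow(Add(Function('B')(-174), -71910), -1) = Pow(Add(Add(2, -174), -71910), -1) = Pow(Add(-172, -71910), -1) = Pow(-72082, -1) = Rational(-1, 72082)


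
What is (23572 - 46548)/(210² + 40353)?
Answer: -22976/84453 ≈ -0.27206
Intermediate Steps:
(23572 - 46548)/(210² + 40353) = -22976/(44100 + 40353) = -22976/84453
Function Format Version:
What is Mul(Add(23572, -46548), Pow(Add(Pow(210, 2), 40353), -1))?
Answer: Rational(-22976, 84453) ≈ -0.27206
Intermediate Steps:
Mul(Add(23572, -46548), Pow(Add(Pow(210, 2), 40353), -1)) = Mul(-22976, Pow(Add(44100, 40353), -1)) = Mul(-22976, Pow(84453, -1)) = Mul(-22976, Rational(1, 84453)) = Rational(-22976, 84453)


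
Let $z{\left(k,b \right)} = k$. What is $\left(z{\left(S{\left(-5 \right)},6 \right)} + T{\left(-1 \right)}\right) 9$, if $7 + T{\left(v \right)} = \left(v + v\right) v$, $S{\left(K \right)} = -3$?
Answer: $-72$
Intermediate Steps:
$T{\left(v \right)} = -7 + 2 v^{2}$ ($T{\left(v \right)} = -7 + \left(v + v\right) v = -7 + 2 v v = -7 + 2 v^{2}$)
$\left(z{\left(S{\left(-5 \right)},6 \right)} + T{\left(-1 \right)}\right) 9 = \left(-3 - \left(7 - 2 \left(-1\right)^{2}\right)\right) 9 = \left(-3 + \left(-7 + 2 \cdot 1\right)\right) 9 = \left(-3 + \left(-7 + 2\right)\right) 9 = \left(-3 - 5\right) 9 = \left(-8\right) 9 = -72$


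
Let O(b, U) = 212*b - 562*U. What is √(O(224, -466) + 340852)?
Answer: 6*√18062 ≈ 806.37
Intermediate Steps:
O(b, U) = -562*U + 212*b
√(O(224, -466) + 340852) = √((-562*(-466) + 212*224) + 340852) = √((261892 + 47488) + 340852) = √(309380 + 340852) = √650232 = 6*√18062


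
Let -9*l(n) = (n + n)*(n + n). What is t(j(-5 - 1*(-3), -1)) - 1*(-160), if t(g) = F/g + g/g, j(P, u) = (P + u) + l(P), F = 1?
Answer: 6914/43 ≈ 160.79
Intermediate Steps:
l(n) = -4*n**2/9 (l(n) = -(n + n)*(n + n)/9 = -2*n*2*n/9 = -4*n**2/9)
j(P, u) = P + u - 4*P**2/9 (j(P, u) = (P + u) - 4*P**2/9 = P + u - 4*P**2/9)
t(g) = 1 + 1/g (t(g) = 1/g + g/g = 1/g + 1 = 1 + 1/g)
t(j(-5 - 1*(-3), -1)) - 1*(-160) = (1 + ((-5 - 1*(-3)) - 1 - 4*(-5 - 1*(-3))**2/9))/((-5 - 1*(-3)) - 1 - 4*(-5 - 1*(-3))**2/9) - 1*(-160) = (1 + ((-5 + 3) - 1 - 4*(-5 + 3)**2/9))/((-5 + 3) - 1 - 4*(-5 + 3)**2/9) + 160 = (1 + (-2 - 1 - 4/9*(-2)**2))/(-2 - 1 - 4/9*(-2)**2) + 160 = (1 + (-2 - 1 - 4/9*4))/(-2 - 1 - 4/9*4) + 160 = (1 + (-2 - 1 - 16/9))/(-2 - 1 - 16/9) + 160 = (1 - 43/9)/(-43/9) + 160 = -9/43*(-34/9) + 160 = 34/43 + 160 = 6914/43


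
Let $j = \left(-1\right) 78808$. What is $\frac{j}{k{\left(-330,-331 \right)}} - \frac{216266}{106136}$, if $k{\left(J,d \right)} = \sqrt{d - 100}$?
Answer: $- \frac{108133}{53068} + \frac{78808 i \sqrt{431}}{431} \approx -2.0376 + 3796.0 i$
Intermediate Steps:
$j = -78808$
$k{\left(J,d \right)} = \sqrt{-100 + d}$
$\frac{j}{k{\left(-330,-331 \right)}} - \frac{216266}{106136} = - \frac{78808}{\sqrt{-100 - 331}} - \frac{216266}{106136} = - \frac{78808}{\sqrt{-431}} - \frac{108133}{53068} = - \frac{78808}{i \sqrt{431}} - \frac{108133}{53068} = - 78808 \left(- \frac{i \sqrt{431}}{431}\right) - \frac{108133}{53068} = \frac{78808 i \sqrt{431}}{431} - \frac{108133}{53068} = - \frac{108133}{53068} + \frac{78808 i \sqrt{431}}{431}$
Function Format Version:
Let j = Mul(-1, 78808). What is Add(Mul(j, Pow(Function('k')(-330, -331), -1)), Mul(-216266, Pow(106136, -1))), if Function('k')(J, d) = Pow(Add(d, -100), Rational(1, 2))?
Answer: Add(Rational(-108133, 53068), Mul(Rational(78808, 431), I, Pow(431, Rational(1, 2)))) ≈ Add(-2.0376, Mul(3796.0, I))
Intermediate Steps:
j = -78808
Function('k')(J, d) = Pow(Add(-100, d), Rational(1, 2))
Add(Mul(j, Pow(Function('k')(-330, -331), -1)), Mul(-216266, Pow(106136, -1))) = Add(Mul(-78808, Pow(Pow(Add(-100, -331), Rational(1, 2)), -1)), Mul(-216266, Pow(106136, -1))) = Add(Mul(-78808, Pow(Pow(-431, Rational(1, 2)), -1)), Mul(-216266, Rational(1, 106136))) = Add(Mul(-78808, Pow(Mul(I, Pow(431, Rational(1, 2))), -1)), Rational(-108133, 53068)) = Add(Mul(-78808, Mul(Rational(-1, 431), I, Pow(431, Rational(1, 2)))), Rational(-108133, 53068)) = Add(Mul(Rational(78808, 431), I, Pow(431, Rational(1, 2))), Rational(-108133, 53068)) = Add(Rational(-108133, 53068), Mul(Rational(78808, 431), I, Pow(431, Rational(1, 2))))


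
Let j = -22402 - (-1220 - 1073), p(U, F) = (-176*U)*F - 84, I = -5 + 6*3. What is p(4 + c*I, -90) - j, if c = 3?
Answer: 701145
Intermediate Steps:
I = 13 (I = -5 + 18 = 13)
p(U, F) = -84 - 176*F*U (p(U, F) = -176*F*U - 84 = -84 - 176*F*U)
j = -20109 (j = -22402 - 1*(-2293) = -22402 + 2293 = -20109)
p(4 + c*I, -90) - j = (-84 - 176*(-90)*(4 + 3*13)) - 1*(-20109) = (-84 - 176*(-90)*(4 + 39)) + 20109 = (-84 - 176*(-90)*43) + 20109 = (-84 + 681120) + 20109 = 681036 + 20109 = 701145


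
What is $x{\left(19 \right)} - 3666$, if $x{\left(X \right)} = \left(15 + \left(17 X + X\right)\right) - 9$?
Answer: $-3318$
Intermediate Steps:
$x{\left(X \right)} = 6 + 18 X$ ($x{\left(X \right)} = \left(15 + 18 X\right) - 9 = 6 + 18 X$)
$x{\left(19 \right)} - 3666 = \left(6 + 18 \cdot 19\right) - 3666 = \left(6 + 342\right) - 3666 = 348 - 3666 = -3318$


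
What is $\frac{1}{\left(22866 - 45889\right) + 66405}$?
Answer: $\frac{1}{43382} \approx 2.3051 \cdot 10^{-5}$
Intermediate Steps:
$\frac{1}{\left(22866 - 45889\right) + 66405} = \frac{1}{-23023 + 66405} = \frac{1}{43382}$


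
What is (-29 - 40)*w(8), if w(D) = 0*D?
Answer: 0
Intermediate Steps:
w(D) = 0
(-29 - 40)*w(8) = (-29 - 40)*0 = -69*0 = 0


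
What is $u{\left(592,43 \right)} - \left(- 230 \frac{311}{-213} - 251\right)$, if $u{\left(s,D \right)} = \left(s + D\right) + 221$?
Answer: $\frac{164261}{213} \approx 771.18$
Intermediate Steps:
$u{\left(s,D \right)} = 221 + D + s$ ($u{\left(s,D \right)} = \left(D + s\right) + 221 = 221 + D + s$)
$u{\left(592,43 \right)} - \left(- 230 \frac{311}{-213} - 251\right) = \left(221 + 43 + 592\right) - \left(- 230 \frac{311}{-213} - 251\right) = 856 - \left(- 230 \cdot 311 \left(- \frac{1}{213}\right) - 251\right) = 856 - \left(\left(-230\right) \left(- \frac{311}{213}\right) - 251\right) = 856 - \left(\frac{71530}{213} - 251\right) = 856 - \frac{18067}{213} = \frac{164261}{213}$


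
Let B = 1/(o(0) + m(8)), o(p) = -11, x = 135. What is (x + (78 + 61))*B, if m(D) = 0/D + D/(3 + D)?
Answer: -3014/113 ≈ -26.673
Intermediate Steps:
m(D) = D/(3 + D) (m(D) = 0 + D/(3 + D) = D/(3 + D))
B = -11/113 (B = 1/(-11 + 8/(3 + 8)) = 1/(-11 + 8/11) = 1/(-113/11) = -11/113 ≈ -0.097345)
(x + (78 + 61))*B = (135 + (78 + 61))*(-11/113) = (135 + 139)*(-11/113) = 274*(-11/113) = -3014/113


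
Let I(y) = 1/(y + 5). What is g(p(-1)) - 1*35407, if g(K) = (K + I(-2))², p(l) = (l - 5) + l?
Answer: -318263/9 ≈ -35363.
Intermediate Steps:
p(l) = -5 + 2*l (p(l) = (-5 + l) + l = -5 + 2*l)
I(y) = 1/(5 + y)
g(K) = (⅓ + K)² (g(K) = (K + 1/(5 - 2))² = (K + 1/3)² = (K + ⅓)² = (⅓ + K)²)
g(p(-1)) - 1*35407 = (1 + 3*(-5 + 2*(-1)))²/9 - 1*35407 = (1 + 3*(-5 - 2))²/9 - 35407 = (1 + 3*(-7))²/9 - 35407 = (1 - 21)²/9 - 35407 = (⅑)*(-20)² - 35407 = (⅑)*400 - 35407 = 400/9 - 35407 = -318263/9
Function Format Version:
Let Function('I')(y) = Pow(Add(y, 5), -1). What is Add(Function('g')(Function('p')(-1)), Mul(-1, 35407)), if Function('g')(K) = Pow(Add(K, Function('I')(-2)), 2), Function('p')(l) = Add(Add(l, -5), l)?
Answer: Rational(-318263, 9) ≈ -35363.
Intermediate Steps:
Function('p')(l) = Add(-5, Mul(2, l)) (Function('p')(l) = Add(Add(-5, l), l) = Add(-5, Mul(2, l)))
Function('I')(y) = Pow(Add(5, y), -1)
Function('g')(K) = Pow(Add(Rational(1, 3), K), 2) (Function('g')(K) = Pow(Add(K, Pow(Add(5, -2), -1)), 2) = Pow(Add(K, Pow(3, -1)), 2) = Pow(Add(K, Rational(1, 3)), 2) = Pow(Add(Rational(1, 3), K), 2))
Add(Function('g')(Function('p')(-1)), Mul(-1, 35407)) = Add(Mul(Rational(1, 9), Pow(Add(1, Mul(3, Add(-5, Mul(2, -1)))), 2)), Mul(-1, 35407)) = Add(Mul(Rational(1, 9), Pow(Add(1, Mul(3, Add(-5, -2))), 2)), -35407) = Add(Mul(Rational(1, 9), Pow(Add(1, Mul(3, -7)), 2)), -35407) = Add(Mul(Rational(1, 9), Pow(Add(1, -21), 2)), -35407) = Add(Mul(Rational(1, 9), Pow(-20, 2)), -35407) = Add(Mul(Rational(1, 9), 400), -35407) = Add(Rational(400, 9), -35407) = Rational(-318263, 9)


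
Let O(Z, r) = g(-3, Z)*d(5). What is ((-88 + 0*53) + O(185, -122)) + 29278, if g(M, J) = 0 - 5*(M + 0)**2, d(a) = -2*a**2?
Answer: 31440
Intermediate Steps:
g(M, J) = -5*M**2 (g(M, J) = 0 - 5*M**2 = -5*M**2)
O(Z, r) = 2250 (O(Z, r) = (-5*(-3)**2)*(-2*5**2) = (-5*9)*(-2*25) = -45*(-50) = 2250)
((-88 + 0*53) + O(185, -122)) + 29278 = ((-88 + 0*53) + 2250) + 29278 = ((-88 + 0) + 2250) + 29278 = (-88 + 2250) + 29278 = 2162 + 29278 = 31440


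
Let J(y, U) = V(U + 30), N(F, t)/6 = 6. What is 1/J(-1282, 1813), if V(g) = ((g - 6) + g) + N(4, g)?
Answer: 1/3716 ≈ 0.00026911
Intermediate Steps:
N(F, t) = 36 (N(F, t) = 6*6 = 36)
V(g) = 30 + 2*g (V(g) = ((g - 6) + g) + 36 = ((-6 + g) + g) + 36 = (-6 + 2*g) + 36 = 30 + 2*g)
J(y, U) = 90 + 2*U (J(y, U) = 30 + 2*(U + 30) = 30 + 2*(30 + U) = 30 + (60 + 2*U) = 90 + 2*U)
1/J(-1282, 1813) = 1/(90 + 2*1813) = 1/(90 + 3626) = 1/3716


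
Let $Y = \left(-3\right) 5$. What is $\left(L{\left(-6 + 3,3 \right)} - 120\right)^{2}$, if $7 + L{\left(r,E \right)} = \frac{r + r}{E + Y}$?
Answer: $\frac{64009}{4} \approx 16002.0$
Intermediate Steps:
$Y = -15$
$L{\left(r,E \right)} = -7 + \frac{2 r}{-15 + E}$ ($L{\left(r,E \right)} = -7 + \frac{r + r}{E - 15} = -7 + \frac{2 r}{-15 + E}$)
$\left(L{\left(-6 + 3,3 \right)} - 120\right)^{2} = \left(\frac{105 - 21 + 2 \left(-6 + 3\right)}{-15 + 3} - 120\right)^{2} = \left(\frac{105 - 21 + 2 \left(-3\right)}{-12} - 120\right)^{2} = \left(- \frac{105 - 21 - 6}{12} - 120\right)^{2} = \left(\left(- \frac{1}{12}\right) 78 - 120\right)^{2} = \left(- \frac{13}{2} - 120\right)^{2} = \left(- \frac{253}{2}\right)^{2} = \frac{64009}{4}$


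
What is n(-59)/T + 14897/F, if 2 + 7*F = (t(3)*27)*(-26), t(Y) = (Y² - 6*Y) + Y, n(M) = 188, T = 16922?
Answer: 882700359/35620810 ≈ 24.780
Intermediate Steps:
t(Y) = Y² - 5*Y
F = 4210/7 (F = -2/7 + (((3*(-5 + 3))*27)*(-26))/7 = -2/7 + (((3*(-2))*27)*(-26))/7 = -2/7 + (-6*27*(-26))/7 = -2/7 + (-162*(-26))/7 = -2/7 + (⅐)*4212 = -2/7 + 4212/7 = 4210/7 ≈ 601.43)
n(-59)/T + 14897/F = 188/16922 + 14897/(4210/7) = 188*(1/16922) + 14897*(7/4210) = 94/8461 + 104279/4210 = 882700359/35620810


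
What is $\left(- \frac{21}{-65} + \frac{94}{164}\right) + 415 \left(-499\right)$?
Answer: $- \frac{1103758273}{5330} \approx -2.0708 \cdot 10^{5}$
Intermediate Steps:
$\left(- \frac{21}{-65} + \frac{94}{164}\right) + 415 \left(-499\right) = \left(\left(-21\right) \left(- \frac{1}{65}\right) + 94 \cdot \frac{1}{164}\right) - 207085 = \left(\frac{21}{65} + \frac{47}{82}\right) - 207085 = \frac{4777}{5330} - 207085 = - \frac{1103758273}{5330}$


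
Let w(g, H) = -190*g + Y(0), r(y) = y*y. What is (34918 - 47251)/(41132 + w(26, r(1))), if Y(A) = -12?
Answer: -4111/12060 ≈ -0.34088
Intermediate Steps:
r(y) = y²
w(g, H) = -12 - 190*g (w(g, H) = -190*g - 12 = -12 - 190*g)
(34918 - 47251)/(41132 + w(26, r(1))) = (34918 - 47251)/(41132 + (-12 - 190*26)) = -12333/(41132 + (-12 - 4940)) = -12333/(41132 - 4952) = -12333/36180 = -12333*1/36180 = -4111/12060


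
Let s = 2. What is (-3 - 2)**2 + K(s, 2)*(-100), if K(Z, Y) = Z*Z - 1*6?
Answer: 225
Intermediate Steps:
K(Z, Y) = -6 + Z**2 (K(Z, Y) = Z**2 - 6 = -6 + Z**2)
(-3 - 2)**2 + K(s, 2)*(-100) = (-3 - 2)**2 + (-6 + 2**2)*(-100) = (-5)**2 + (-6 + 4)*(-100) = 25 - 2*(-100) = 25 + 200 = 225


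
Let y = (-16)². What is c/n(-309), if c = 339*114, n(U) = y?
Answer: 19323/128 ≈ 150.96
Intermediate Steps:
y = 256
n(U) = 256
c = 38646
c/n(-309) = 38646/256 = 38646*(1/256) = 19323/128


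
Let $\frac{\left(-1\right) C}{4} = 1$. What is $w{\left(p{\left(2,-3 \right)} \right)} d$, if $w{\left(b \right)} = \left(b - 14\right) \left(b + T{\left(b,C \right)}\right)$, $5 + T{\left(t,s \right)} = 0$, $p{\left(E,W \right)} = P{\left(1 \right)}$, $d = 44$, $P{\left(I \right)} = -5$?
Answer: $8360$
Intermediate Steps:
$C = -4$ ($C = \left(-4\right) 1 = -4$)
$p{\left(E,W \right)} = -5$
$T{\left(t,s \right)} = -5$ ($T{\left(t,s \right)} = -5 + 0 = -5$)
$w{\left(b \right)} = \left(-14 + b\right) \left(-5 + b\right)$ ($w{\left(b \right)} = \left(b - 14\right) \left(b - 5\right) = \left(-14 + b\right) \left(-5 + b\right)$)
$w{\left(p{\left(2,-3 \right)} \right)} d = \left(70 + \left(-5\right)^{2} - -95\right) 44 = \left(70 + 25 + 95\right) 44 = 190 \cdot 44 = 8360$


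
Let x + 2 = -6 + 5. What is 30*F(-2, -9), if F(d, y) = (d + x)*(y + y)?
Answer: 2700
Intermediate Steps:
x = -3 (x = -2 + (-6 + 5) = -2 - 1 = -3)
F(d, y) = 2*y*(-3 + d) (F(d, y) = (d - 3)*(y + y) = (-3 + d)*(2*y) = 2*y*(-3 + d))
30*F(-2, -9) = 30*(2*(-9)*(-3 - 2)) = 30*(2*(-9)*(-5)) = 30*90 = 2700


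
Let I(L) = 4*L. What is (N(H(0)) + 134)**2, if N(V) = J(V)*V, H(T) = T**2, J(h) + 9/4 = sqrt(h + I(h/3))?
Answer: 17956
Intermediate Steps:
J(h) = -9/4 + sqrt(21)*sqrt(h)/3 (J(h) = -9/4 + sqrt(h + 4*(h/3)) = -9/4 + sqrt(h + 4*h/3) = -9/4 + sqrt(7*h/3) = -9/4 + sqrt(21)*sqrt(h)/3)
N(V) = V*(-9/4 + sqrt(21)*sqrt(V)/3) (N(V) = (-9/4 + sqrt(21)*sqrt(V)/3)*V = V*(-9/4 + sqrt(21)*sqrt(V)/3))
(N(H(0)) + 134)**2 = ((1/12)*0**2*(-27 + 4*sqrt(21)*sqrt(0**2)) + 134)**2 = ((1/12)*0*(-27 + 4*sqrt(21)*sqrt(0)) + 134)**2 = ((1/12)*0*(-27 + 4*sqrt(21)*0) + 134)**2 = ((1/12)*0*(-27 + 0) + 134)**2 = ((1/12)*0*(-27) + 134)**2 = (0 + 134)**2 = 134**2 = 17956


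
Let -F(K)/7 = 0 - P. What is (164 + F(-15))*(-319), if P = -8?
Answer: -34452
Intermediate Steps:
F(K) = -56 (F(K) = -7*(0 - 1*(-8)) = -7*(0 + 8) = -7*8 = -56)
(164 + F(-15))*(-319) = (164 - 56)*(-319) = 108*(-319) = -34452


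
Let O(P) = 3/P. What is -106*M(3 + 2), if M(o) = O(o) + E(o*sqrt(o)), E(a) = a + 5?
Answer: -2968/5 - 530*sqrt(5) ≈ -1778.7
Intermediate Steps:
E(a) = 5 + a
M(o) = 5 + o**(3/2) + 3/o (M(o) = 3/o + (5 + o*sqrt(o)) = 3/o + (5 + o**(3/2)) = 5 + o**(3/2) + 3/o)
-106*M(3 + 2) = -106*(5 + (3 + 2)**(3/2) + 3/(3 + 2)) = -106*(5 + 5**(3/2) + 3/5) = -106*(5 + 5*sqrt(5) + 3*(1/5)) = -106*(5 + 5*sqrt(5) + 3/5) = -106*(28/5 + 5*sqrt(5)) = -2968/5 - 530*sqrt(5)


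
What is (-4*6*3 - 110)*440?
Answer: -80080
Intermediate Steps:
(-4*6*3 - 110)*440 = (-24*3 - 110)*440 = (-72 - 110)*440 = -182*440 = -80080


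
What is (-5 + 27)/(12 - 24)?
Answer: -11/6 ≈ -1.8333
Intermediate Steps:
(-5 + 27)/(12 - 24) = 22/(-12) = 22*(-1/12) = -11/6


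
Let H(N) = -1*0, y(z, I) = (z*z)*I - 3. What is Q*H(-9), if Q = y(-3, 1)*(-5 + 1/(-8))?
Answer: 0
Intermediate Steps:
y(z, I) = -3 + I*z² (y(z, I) = z²*I - 3 = I*z² - 3 = -3 + I*z²)
H(N) = 0
Q = -123/4 (Q = (-3 + 1*(-3)²)*(-5 + 1/(-8)) = (-3 + 1*9)*(-5 - ⅛) = (-3 + 9)*(-41/8) = 6*(-41/8) = -123/4 ≈ -30.750)
Q*H(-9) = -123/4*0 = 0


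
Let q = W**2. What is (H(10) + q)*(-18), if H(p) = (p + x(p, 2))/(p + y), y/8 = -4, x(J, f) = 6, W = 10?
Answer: -19656/11 ≈ -1786.9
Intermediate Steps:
q = 100 (q = 10**2 = 100)
y = -32 (y = 8*(-4) = -32)
H(p) = (6 + p)/(-32 + p) (H(p) = (p + 6)/(p - 32) = (6 + p)/(-32 + p))
(H(10) + q)*(-18) = ((6 + 10)/(-32 + 10) + 100)*(-18) = (16/(-22) + 100)*(-18) = (-1/22*16 + 100)*(-18) = (-8/11 + 100)*(-18) = (1092/11)*(-18) = -19656/11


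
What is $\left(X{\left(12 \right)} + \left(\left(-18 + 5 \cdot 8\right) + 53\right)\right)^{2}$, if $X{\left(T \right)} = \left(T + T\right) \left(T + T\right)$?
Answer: $423801$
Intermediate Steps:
$X{\left(T \right)} = 4 T^{2}$ ($X{\left(T \right)} = 2 T 2 T = 4 T^{2}$)
$\left(X{\left(12 \right)} + \left(\left(-18 + 5 \cdot 8\right) + 53\right)\right)^{2} = \left(4 \cdot 12^{2} + \left(\left(-18 + 5 \cdot 8\right) + 53\right)\right)^{2} = \left(4 \cdot 144 + \left(\left(-18 + 40\right) + 53\right)\right)^{2} = \left(576 + \left(22 + 53\right)\right)^{2} = \left(576 + 75\right)^{2} = 651^{2} = 423801$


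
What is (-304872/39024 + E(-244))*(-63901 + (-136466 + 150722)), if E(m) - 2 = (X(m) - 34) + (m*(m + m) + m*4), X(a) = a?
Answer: -9510126120965/1626 ≈ -5.8488e+9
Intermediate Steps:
E(m) = -32 + 2*m² + 5*m (E(m) = 2 + ((m - 34) + (m*(m + m) + m*4)) = 2 + ((-34 + m) + (m*(2*m) + 4*m)) = 2 + ((-34 + m) + (2*m² + 4*m)) = 2 + (-34 + 2*m² + 5*m) = -32 + 2*m² + 5*m)
(-304872/39024 + E(-244))*(-63901 + (-136466 + 150722)) = (-304872/39024 + (-32 + 2*(-244)² + 5*(-244)))*(-63901 + (-136466 + 150722)) = (-304872*1/39024 + (-32 + 2*59536 - 1220))*(-63901 + 14256) = (-12703/1626 + (-32 + 119072 - 1220))*(-49645) = (-12703/1626 + 117820)*(-49645) = (191562617/1626)*(-49645) = -9510126120965/1626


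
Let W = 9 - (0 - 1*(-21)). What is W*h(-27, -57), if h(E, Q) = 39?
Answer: -468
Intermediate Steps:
W = -12 (W = 9 - (0 + 21) = 9 - 1*21 = 9 - 21 = -12)
W*h(-27, -57) = -12*39 = -468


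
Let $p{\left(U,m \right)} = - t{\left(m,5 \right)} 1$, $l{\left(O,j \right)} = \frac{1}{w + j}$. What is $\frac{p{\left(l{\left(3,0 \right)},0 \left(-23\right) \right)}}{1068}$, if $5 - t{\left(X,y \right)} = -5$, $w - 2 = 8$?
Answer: $- \frac{5}{534} \approx -0.0093633$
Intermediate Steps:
$w = 10$ ($w = 2 + 8 = 10$)
$t{\left(X,y \right)} = 10$ ($t{\left(X,y \right)} = 5 - -5 = 5 + 5 = 10$)
$l{\left(O,j \right)} = \frac{1}{10 + j}$
$p{\left(U,m \right)} = -10$ ($p{\left(U,m \right)} = - 10 \cdot 1 = \left(-1\right) 10 = -10$)
$\frac{p{\left(l{\left(3,0 \right)},0 \left(-23\right) \right)}}{1068} = - \frac{10}{1068} = \left(-10\right) \frac{1}{1068} = - \frac{5}{534}$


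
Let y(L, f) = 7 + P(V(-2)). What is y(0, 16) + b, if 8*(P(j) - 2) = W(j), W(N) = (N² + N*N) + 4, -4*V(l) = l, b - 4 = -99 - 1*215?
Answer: -4807/16 ≈ -300.44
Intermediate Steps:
b = -310 (b = 4 + (-99 - 1*215) = 4 + (-99 - 215) = 4 - 314 = -310)
V(l) = -l/4
W(N) = 4 + 2*N² (W(N) = (N² + N²) + 4 = 2*N² + 4 = 4 + 2*N²)
P(j) = 5/2 + j²/4 (P(j) = 2 + (4 + 2*j²)/8 = 2 + (½ + j²/4) = 5/2 + j²/4)
y(L, f) = 153/16 (y(L, f) = 7 + (5/2 + (-¼*(-2))²/4) = 7 + (5/2 + (½)²/4) = 7 + (5/2 + (¼)*(¼)) = 7 + (5/2 + 1/16) = 7 + 41/16 = 153/16)
y(0, 16) + b = 153/16 - 310 = -4807/16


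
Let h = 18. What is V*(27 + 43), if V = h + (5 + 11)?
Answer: 2380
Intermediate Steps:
V = 34 (V = 18 + (5 + 11) = 18 + 16 = 34)
V*(27 + 43) = 34*(27 + 43) = 34*70 = 2380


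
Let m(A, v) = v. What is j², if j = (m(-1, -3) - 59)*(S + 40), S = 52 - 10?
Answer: 25847056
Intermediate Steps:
S = 42
j = -5084 (j = (-3 - 59)*(42 + 40) = -62*82 = -5084)
j² = (-5084)² = 25847056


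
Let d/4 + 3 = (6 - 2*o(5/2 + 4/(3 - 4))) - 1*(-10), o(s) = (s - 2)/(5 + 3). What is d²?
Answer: 12321/4 ≈ 3080.3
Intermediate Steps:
o(s) = -¼ + s/8 (o(s) = (-2 + s)/8 = (-2 + s)*(⅛) = -¼ + s/8)
d = 111/2 (d = -12 + 4*((6 - 2*(-¼ + (5/2 + 4/(3 - 4))/8)) - 1*(-10)) = -12 + 4*((6 - 2*(-¼ + (5*(½) + 4/(-1))/8)) + 10) = -12 + 4*((6 - 2*(-¼ + (5/2 + 4*(-1))/8)) + 10) = -12 + 4*((6 - 2*(-¼ + (5/2 - 4)/8)) + 10) = -12 + 4*((6 - 2*(-¼ + (⅛)*(-3/2))) + 10) = -12 + 4*((6 - 2*(-¼ - 3/16)) + 10) = -12 + 4*((6 - 2*(-7/16)) + 10) = -12 + 4*((6 + 7/8) + 10) = -12 + 4*(55/8 + 10) = -12 + 4*(135/8) = -12 + 135/2 = 111/2 ≈ 55.500)
d² = (111/2)² = 12321/4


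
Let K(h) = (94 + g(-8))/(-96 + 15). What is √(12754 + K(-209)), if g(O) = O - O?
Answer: 2*√258245/9 ≈ 112.93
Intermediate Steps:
g(O) = 0
K(h) = -94/81 (K(h) = (94 + 0)/(-96 + 15) = 94/(-81) = 94*(-1/81) = -94/81)
√(12754 + K(-209)) = √(12754 - 94/81) = √(1032980/81) = 2*√258245/9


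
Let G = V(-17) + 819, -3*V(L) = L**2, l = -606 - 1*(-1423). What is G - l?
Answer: -283/3 ≈ -94.333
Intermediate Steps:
l = 817 (l = -606 + 1423 = 817)
V(L) = -L**2/3
G = 2168/3 (G = -1/3*(-17)**2 + 819 = -1/3*289 + 819 = -289/3 + 819 = 2168/3 ≈ 722.67)
G - l = 2168/3 - 1*817 = 2168/3 - 817 = -283/3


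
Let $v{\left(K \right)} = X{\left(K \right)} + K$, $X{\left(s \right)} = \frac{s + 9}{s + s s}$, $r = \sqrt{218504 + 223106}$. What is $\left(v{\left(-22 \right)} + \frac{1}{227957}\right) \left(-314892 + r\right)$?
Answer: $\frac{121753932644814}{17552689} - \frac{2319917927 \sqrt{441610}}{105316134} \approx 6.9218 \cdot 10^{6}$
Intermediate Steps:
$r = \sqrt{441610} \approx 664.54$
$X{\left(s \right)} = \frac{9 + s}{s + s^{2}}$
$v{\left(K \right)} = K + \frac{9 + K}{K \left(1 + K\right)}$ ($v{\left(K \right)} = \frac{9 + K}{K \left(1 + K\right)} + K = K + \frac{9 + K}{K \left(1 + K\right)}$)
$\left(v{\left(-22 \right)} + \frac{1}{227957}\right) \left(-314892 + r\right) = \left(\frac{9 - 22 + \left(-22\right)^{2} \left(1 - 22\right)}{\left(-22\right) \left(1 - 22\right)} + \frac{1}{227957}\right) \left(-314892 + \sqrt{441610}\right) = \left(- \frac{9 - 22 + 484 \left(-21\right)}{22 \left(-21\right)} + \frac{1}{227957}\right) \left(-314892 + \sqrt{441610}\right) = \left(\left(- \frac{1}{22}\right) \left(- \frac{1}{21}\right) \left(9 - 22 - 10164\right) + \frac{1}{227957}\right) \left(-314892 + \sqrt{441610}\right) = \left(\left(- \frac{1}{22}\right) \left(- \frac{1}{21}\right) \left(-10177\right) + \frac{1}{227957}\right) \left(-314892 + \sqrt{441610}\right) = \left(- \frac{10177}{462} + \frac{1}{227957}\right) \left(-314892 + \sqrt{441610}\right) = - \frac{2319917927 \left(-314892 + \sqrt{441610}\right)}{105316134} = \frac{121753932644814}{17552689} - \frac{2319917927 \sqrt{441610}}{105316134}$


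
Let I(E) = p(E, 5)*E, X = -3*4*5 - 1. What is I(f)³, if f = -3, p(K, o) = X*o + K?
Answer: 788889024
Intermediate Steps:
X = -61 (X = -12*5 - 1 = -60 - 1 = -61)
p(K, o) = K - 61*o (p(K, o) = -61*o + K = K - 61*o)
I(E) = E*(-305 + E) (I(E) = (E - 61*5)*E = (E - 305)*E = (-305 + E)*E = E*(-305 + E))
I(f)³ = (-3*(-305 - 3))³ = (-3*(-308))³ = 924³ = 788889024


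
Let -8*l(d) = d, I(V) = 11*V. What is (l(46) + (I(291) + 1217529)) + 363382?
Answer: 6336425/4 ≈ 1.5841e+6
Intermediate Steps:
l(d) = -d/8
(l(46) + (I(291) + 1217529)) + 363382 = (-1/8*46 + (11*291 + 1217529)) + 363382 = (-23/4 + (3201 + 1217529)) + 363382 = (-23/4 + 1220730) + 363382 = 4882897/4 + 363382 = 6336425/4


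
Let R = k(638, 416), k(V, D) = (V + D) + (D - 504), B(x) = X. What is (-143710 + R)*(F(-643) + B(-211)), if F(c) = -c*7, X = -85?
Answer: -630357504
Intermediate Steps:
B(x) = -85
k(V, D) = -504 + V + 2*D (k(V, D) = (D + V) + (-504 + D) = -504 + V + 2*D)
R = 966 (R = -504 + 638 + 2*416 = -504 + 638 + 832 = 966)
F(c) = -7*c
(-143710 + R)*(F(-643) + B(-211)) = (-143710 + 966)*(-7*(-643) - 85) = -142744*(4501 - 85) = -142744*4416 = -630357504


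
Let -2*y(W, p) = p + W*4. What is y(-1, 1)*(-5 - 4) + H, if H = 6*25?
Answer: 273/2 ≈ 136.50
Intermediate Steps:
H = 150
y(W, p) = -2*W - p/2 (y(W, p) = -(p + W*4)/2 = -(p + 4*W)/2 = -2*W - p/2)
y(-1, 1)*(-5 - 4) + H = (-2*(-1) - ½*1)*(-5 - 4) + 150 = (2 - ½)*(-9) + 150 = (3/2)*(-9) + 150 = -27/2 + 150 = 273/2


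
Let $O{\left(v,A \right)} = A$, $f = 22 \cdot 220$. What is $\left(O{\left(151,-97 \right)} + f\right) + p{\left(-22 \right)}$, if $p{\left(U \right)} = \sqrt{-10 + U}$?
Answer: $4743 + 4 i \sqrt{2} \approx 4743.0 + 5.6569 i$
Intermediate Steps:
$f = 4840$
$\left(O{\left(151,-97 \right)} + f\right) + p{\left(-22 \right)} = \left(-97 + 4840\right) + \sqrt{-10 - 22} = 4743 + \sqrt{-32} = 4743 + 4 i \sqrt{2}$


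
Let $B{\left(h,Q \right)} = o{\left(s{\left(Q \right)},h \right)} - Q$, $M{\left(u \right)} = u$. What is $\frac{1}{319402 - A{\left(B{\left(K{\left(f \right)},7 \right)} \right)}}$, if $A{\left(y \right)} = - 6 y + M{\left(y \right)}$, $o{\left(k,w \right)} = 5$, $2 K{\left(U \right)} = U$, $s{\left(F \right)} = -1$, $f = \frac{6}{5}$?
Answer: $\frac{1}{319392} \approx 3.131 \cdot 10^{-6}$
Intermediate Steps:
$f = \frac{6}{5}$ ($f = 6 \cdot \frac{1}{5} = \frac{6}{5} \approx 1.2$)
$K{\left(U \right)} = \frac{U}{2}$
$B{\left(h,Q \right)} = 5 - Q$
$A{\left(y \right)} = - 5 y$ ($A{\left(y \right)} = - 6 y + y = - 5 y$)
$\frac{1}{319402 - A{\left(B{\left(K{\left(f \right)},7 \right)} \right)}} = \frac{1}{319402 - - 5 \left(5 - 7\right)} = \frac{1}{319402 - \left(-5\right) \left(-2\right)} = \frac{1}{319402 - 10} = \frac{1}{319392}$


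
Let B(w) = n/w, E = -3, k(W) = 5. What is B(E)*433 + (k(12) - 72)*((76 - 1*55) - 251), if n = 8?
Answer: 42766/3 ≈ 14255.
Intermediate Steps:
B(w) = 8/w
B(E)*433 + (k(12) - 72)*((76 - 1*55) - 251) = (8/(-3))*433 + (5 - 72)*((76 - 1*55) - 251) = (8*(-⅓))*433 - 67*((76 - 55) - 251) = -8/3*433 - 67*(21 - 251) = -3464/3 - 67*(-230) = -3464/3 + 15410 = 42766/3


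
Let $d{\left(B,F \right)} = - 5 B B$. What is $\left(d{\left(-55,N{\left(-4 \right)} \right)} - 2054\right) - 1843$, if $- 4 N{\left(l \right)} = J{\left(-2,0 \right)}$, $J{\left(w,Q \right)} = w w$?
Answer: $-19022$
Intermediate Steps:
$J{\left(w,Q \right)} = w^{2}$
$N{\left(l \right)} = -1$ ($N{\left(l \right)} = - \frac{\left(-2\right)^{2}}{4} = \left(- \frac{1}{4}\right) 4 = -1$)
$d{\left(B,F \right)} = - 5 B^{2}$
$\left(d{\left(-55,N{\left(-4 \right)} \right)} - 2054\right) - 1843 = \left(- 5 \left(-55\right)^{2} - 2054\right) - 1843 = \left(\left(-5\right) 3025 - 2054\right) - 1843 = \left(-15125 - 2054\right) - 1843 = -17179 - 1843 = -19022$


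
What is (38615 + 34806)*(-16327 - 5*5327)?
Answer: -3154313002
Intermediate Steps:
(38615 + 34806)*(-16327 - 5*5327) = 73421*(-16327 - 26635) = 73421*(-42962) = -3154313002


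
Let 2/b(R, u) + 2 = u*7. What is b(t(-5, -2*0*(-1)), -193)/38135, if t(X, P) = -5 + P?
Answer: -2/51596655 ≈ -3.8762e-8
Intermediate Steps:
b(R, u) = 2/(-2 + 7*u) (b(R, u) = 2/(-2 + u*7) = 2/(-2 + 7*u))
b(t(-5, -2*0*(-1)), -193)/38135 = (2/(-2 + 7*(-193)))/38135 = (2/(-2 - 1351))*(1/38135) = (2/(-1353))*(1/38135) = (2*(-1/1353))*(1/38135) = -2/1353*1/38135 = -2/51596655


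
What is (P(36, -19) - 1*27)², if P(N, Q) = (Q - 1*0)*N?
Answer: 505521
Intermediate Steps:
P(N, Q) = N*Q (P(N, Q) = (Q + 0)*N = Q*N = N*Q)
(P(36, -19) - 1*27)² = (36*(-19) - 1*27)² = (-684 - 27)² = (-711)² = 505521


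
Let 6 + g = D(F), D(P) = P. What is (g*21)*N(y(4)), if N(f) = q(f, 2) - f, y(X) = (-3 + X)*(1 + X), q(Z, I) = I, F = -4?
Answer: 630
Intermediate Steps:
g = -10 (g = -6 - 4 = -10)
y(X) = (1 + X)*(-3 + X)
N(f) = 2 - f
(g*21)*N(y(4)) = (-10*21)*(2 - (-3 + 4² - 2*4)) = -210*(2 - (-3 + 16 - 8)) = -210*(2 - 1*5) = -210*(2 - 5) = -210*(-3) = 630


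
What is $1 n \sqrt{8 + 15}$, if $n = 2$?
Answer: $2 \sqrt{23} \approx 9.5917$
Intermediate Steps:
$1 n \sqrt{8 + 15} = 1 \cdot 2 \sqrt{8 + 15} = 2 \sqrt{23}$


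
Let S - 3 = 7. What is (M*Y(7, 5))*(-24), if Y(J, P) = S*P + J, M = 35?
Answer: -47880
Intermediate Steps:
S = 10 (S = 3 + 7 = 10)
Y(J, P) = J + 10*P (Y(J, P) = 10*P + J = J + 10*P)
(M*Y(7, 5))*(-24) = (35*(7 + 10*5))*(-24) = (35*(7 + 50))*(-24) = (35*57)*(-24) = 1995*(-24) = -47880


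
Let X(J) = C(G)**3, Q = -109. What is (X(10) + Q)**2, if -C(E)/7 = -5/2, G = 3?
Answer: 1764252009/64 ≈ 2.7566e+7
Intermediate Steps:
C(E) = 35/2 (C(E) = -(-35)/2 = -7*(-5/2) = 35/2)
X(J) = 42875/8 (X(J) = (35/2)**3 = 42875/8)
(X(10) + Q)**2 = (42875/8 - 109)**2 = (42003/8)**2 = 1764252009/64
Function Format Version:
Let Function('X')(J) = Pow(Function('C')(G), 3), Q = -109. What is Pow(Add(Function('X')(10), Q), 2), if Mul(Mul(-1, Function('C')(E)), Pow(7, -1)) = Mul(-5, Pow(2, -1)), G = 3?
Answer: Rational(1764252009, 64) ≈ 2.7566e+7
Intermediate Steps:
Function('C')(E) = Rational(35, 2) (Function('C')(E) = Mul(-7, Mul(-5, Pow(2, -1))) = Mul(-7, Mul(-5, Rational(1, 2))) = Mul(-7, Rational(-5, 2)) = Rational(35, 2))
Function('X')(J) = Rational(42875, 8) (Function('X')(J) = Pow(Rational(35, 2), 3) = Rational(42875, 8))
Pow(Add(Function('X')(10), Q), 2) = Pow(Add(Rational(42875, 8), -109), 2) = Pow(Rational(42003, 8), 2) = Rational(1764252009, 64)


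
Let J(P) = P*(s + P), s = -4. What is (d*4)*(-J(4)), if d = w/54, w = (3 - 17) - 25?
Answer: 0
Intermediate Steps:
J(P) = P*(-4 + P)
w = -39 (w = -14 - 25 = -39)
d = -13/18 (d = -39/54 = -39*1/54 = -13/18 ≈ -0.72222)
(d*4)*(-J(4)) = (-13/18*4)*(-4*(-4 + 4)) = -(-26)*4*0/9 = -(-26)*0/9 = -26/9*0 = 0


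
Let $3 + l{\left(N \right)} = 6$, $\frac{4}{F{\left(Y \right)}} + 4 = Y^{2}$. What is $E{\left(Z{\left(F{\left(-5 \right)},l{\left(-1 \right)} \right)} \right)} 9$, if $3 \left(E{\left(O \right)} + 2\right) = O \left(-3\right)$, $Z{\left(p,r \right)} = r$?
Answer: $-45$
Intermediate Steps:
$F{\left(Y \right)} = \frac{4}{-4 + Y^{2}}$
$l{\left(N \right)} = 3$ ($l{\left(N \right)} = -3 + 6 = 3$)
$E{\left(O \right)} = -2 - O$ ($E{\left(O \right)} = -2 + \frac{O \left(-3\right)}{3} = -2 + \frac{\left(-3\right) O}{3} = -2 - O$)
$E{\left(Z{\left(F{\left(-5 \right)},l{\left(-1 \right)} \right)} \right)} 9 = \left(-2 - 3\right) 9 = \left(-5\right) 9 = -45$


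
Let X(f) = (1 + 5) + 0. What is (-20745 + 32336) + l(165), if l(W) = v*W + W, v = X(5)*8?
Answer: 19676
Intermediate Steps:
X(f) = 6 (X(f) = 6 + 0 = 6)
v = 48 (v = 6*8 = 48)
l(W) = 49*W (l(W) = 48*W + W = 49*W)
(-20745 + 32336) + l(165) = (-20745 + 32336) + 49*165 = 11591 + 8085 = 19676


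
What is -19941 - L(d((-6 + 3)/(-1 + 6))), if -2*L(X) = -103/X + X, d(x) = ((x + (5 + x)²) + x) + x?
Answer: -218788302/10975 ≈ -19935.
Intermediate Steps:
d(x) = (5 + x)² + 3*x (d(x) = ((5 + x)² + 2*x) + x = (5 + x)² + 3*x)
L(X) = -X/2 + 103/(2*X) (L(X) = -(-103/X + X)/2 = -(X - 103/X)/2 = -X/2 + 103/(2*X))
-19941 - L(d((-6 + 3)/(-1 + 6))) = -19941 - (103 - ((5 + (-6 + 3)/(-1 + 6))² + 3*((-6 + 3)/(-1 + 6)))²)/(2*((5 + (-6 + 3)/(-1 + 6))² + 3*((-6 + 3)/(-1 + 6)))) = -19941 - (103 - ((5 - 3/5)² + 3*(-3/5))²)/(2*((5 - 3/5)² + 3*(-3/5))) = -19941 - (103 - ((5 - 3*⅕)² + 3*(-3*⅕))²)/(2*((5 - 3*⅕)² + 3*(-3*⅕))) = -19941 - (103 - ((5 - ⅗)² + 3*(-⅗))²)/(2*((5 - ⅗)² + 3*(-⅗))) = -19941 - (103 - ((22/5)² - 9/5)²)/(2*((22/5)² - 9/5)) = -19941 - (103 - (484/25 - 9/5)²)/(2*(484/25 - 9/5)) = -19941 - (103 - (439/25)²)/(2*439/25) = -19941 - 25*(103 - 1*192721/625)/(2*439) = -19941 - 25*(103 - 192721/625)/(2*439) = -19941 - 25*(-128346)/(2*439*625) = -19941 - 1*(-64173/10975) = -19941 + 64173/10975 = -218788302/10975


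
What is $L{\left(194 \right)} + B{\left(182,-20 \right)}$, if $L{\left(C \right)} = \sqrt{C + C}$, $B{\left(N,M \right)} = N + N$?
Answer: $364 + 2 \sqrt{97} \approx 383.7$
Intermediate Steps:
$B{\left(N,M \right)} = 2 N$
$L{\left(C \right)} = \sqrt{2} \sqrt{C}$ ($L{\left(C \right)} = \sqrt{2 C} = \sqrt{2} \sqrt{C}$)
$L{\left(194 \right)} + B{\left(182,-20 \right)} = \sqrt{2} \sqrt{194} + 2 \cdot 182 = 2 \sqrt{97} + 364 = 364 + 2 \sqrt{97}$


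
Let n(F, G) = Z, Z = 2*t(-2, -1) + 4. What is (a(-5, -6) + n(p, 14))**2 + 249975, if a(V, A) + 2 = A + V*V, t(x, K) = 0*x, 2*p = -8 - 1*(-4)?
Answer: 250416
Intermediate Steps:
p = -2 (p = (-8 - 1*(-4))/2 = (-8 + 4)/2 = (1/2)*(-4) = -2)
t(x, K) = 0
a(V, A) = -2 + A + V**2 (a(V, A) = -2 + (A + V*V) = -2 + (A + V**2) = -2 + A + V**2)
Z = 4 (Z = 2*0 + 4 = 0 + 4 = 4)
n(F, G) = 4
(a(-5, -6) + n(p, 14))**2 + 249975 = ((-2 - 6 + (-5)**2) + 4)**2 + 249975 = ((-2 - 6 + 25) + 4)**2 + 249975 = (17 + 4)**2 + 249975 = 21**2 + 249975 = 441 + 249975 = 250416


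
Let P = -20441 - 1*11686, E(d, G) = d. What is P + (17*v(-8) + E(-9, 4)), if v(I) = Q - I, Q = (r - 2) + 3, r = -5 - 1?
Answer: -32085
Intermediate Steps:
r = -6
P = -32127 (P = -20441 - 11686 = -32127)
Q = -5 (Q = (-6 - 2) + 3 = -8 + 3 = -5)
v(I) = -5 - I
P + (17*v(-8) + E(-9, 4)) = -32127 + (17*(-5 - 1*(-8)) - 9) = -32127 + (17*(-5 + 8) - 9) = -32127 + (17*3 - 9) = -32127 + (51 - 9) = -32127 + 42 = -32085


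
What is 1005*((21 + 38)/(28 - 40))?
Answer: -19765/4 ≈ -4941.3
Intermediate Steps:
1005*((21 + 38)/(28 - 40)) = 1005*(59/(-12)) = 1005*(59*(-1/12)) = 1005*(-59/12) = -19765/4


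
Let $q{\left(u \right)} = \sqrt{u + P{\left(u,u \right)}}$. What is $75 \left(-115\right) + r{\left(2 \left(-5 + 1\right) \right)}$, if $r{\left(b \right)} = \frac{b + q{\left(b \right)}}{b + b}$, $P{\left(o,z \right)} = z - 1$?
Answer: $- \frac{17249}{2} - \frac{i \sqrt{17}}{16} \approx -8624.5 - 0.25769 i$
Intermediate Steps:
$P{\left(o,z \right)} = -1 + z$
$q{\left(u \right)} = \sqrt{-1 + 2 u}$ ($q{\left(u \right)} = \sqrt{u + \left(-1 + u\right)} = \sqrt{-1 + 2 u}$)
$r{\left(b \right)} = \frac{b + \sqrt{-1 + 2 b}}{2 b}$ ($r{\left(b \right)} = \frac{b + \sqrt{-1 + 2 b}}{b + b} = \frac{b + \sqrt{-1 + 2 b}}{2 b}$)
$75 \left(-115\right) + r{\left(2 \left(-5 + 1\right) \right)} = 75 \left(-115\right) + \frac{2 \left(-5 + 1\right) + \sqrt{-1 + 2 \cdot 2 \left(-5 + 1\right)}}{2 \cdot 2 \left(-5 + 1\right)} = -8625 + \frac{2 \left(-4\right) + \sqrt{-1 + 2 \cdot 2 \left(-4\right)}}{2 \cdot 2 \left(-4\right)} = -8625 + \frac{-8 + \sqrt{-1 + 2 \left(-8\right)}}{2 \left(-8\right)} = -8625 + \frac{1}{2} \left(- \frac{1}{8}\right) \left(-8 + \sqrt{-1 - 16}\right) = -8625 + \frac{1}{2} \left(- \frac{1}{8}\right) \left(-8 + \sqrt{-17}\right) = -8625 + \frac{1}{2} \left(- \frac{1}{8}\right) \left(-8 + i \sqrt{17}\right) = -8625 + \left(\frac{1}{2} - \frac{i \sqrt{17}}{16}\right) = - \frac{17249}{2} - \frac{i \sqrt{17}}{16}$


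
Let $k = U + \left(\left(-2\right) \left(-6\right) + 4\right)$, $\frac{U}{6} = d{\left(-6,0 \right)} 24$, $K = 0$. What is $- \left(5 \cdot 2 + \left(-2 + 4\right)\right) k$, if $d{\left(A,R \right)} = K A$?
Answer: $-192$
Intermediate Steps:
$d{\left(A,R \right)} = 0$ ($d{\left(A,R \right)} = 0 A = 0$)
$U = 0$ ($U = 6 \cdot 0 \cdot 24 = 6 \cdot 0 = 0$)
$k = 16$ ($k = 0 + \left(\left(-2\right) \left(-6\right) + 4\right) = 0 + \left(12 + 4\right) = 0 + 16 = 16$)
$- \left(5 \cdot 2 + \left(-2 + 4\right)\right) k = - \left(5 \cdot 2 + \left(-2 + 4\right)\right) 16 = - \left(10 + 2\right) 16 = - 12 \cdot 16 = \left(-1\right) 192 = -192$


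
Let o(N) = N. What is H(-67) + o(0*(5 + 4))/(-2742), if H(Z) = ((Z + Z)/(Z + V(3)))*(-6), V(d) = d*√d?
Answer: -26934/2231 - 1206*√3/2231 ≈ -13.009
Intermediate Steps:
V(d) = d^(3/2)
H(Z) = -12*Z/(Z + 3*√3) (H(Z) = ((Z + Z)/(Z + 3^(3/2)))*(-6) = ((2*Z)/(Z + 3*√3))*(-6) = (2*Z/(Z + 3*√3))*(-6) = -12*Z/(Z + 3*√3))
H(-67) + o(0*(5 + 4))/(-2742) = -12*(-67)/(-67 + 3*√3) + (0*(5 + 4))/(-2742) = 804/(-67 + 3*√3) + (0*9)*(-1/2742) = 804/(-67 + 3*√3) + 0*(-1/2742) = 804/(-67 + 3*√3) + 0 = 804/(-67 + 3*√3)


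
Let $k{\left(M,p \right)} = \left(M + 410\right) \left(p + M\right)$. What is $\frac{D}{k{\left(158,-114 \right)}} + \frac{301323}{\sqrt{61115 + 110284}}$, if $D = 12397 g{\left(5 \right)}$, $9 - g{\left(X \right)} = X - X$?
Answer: $\frac{10143}{2272} + \frac{100441 \sqrt{171399}}{57133} \approx 732.29$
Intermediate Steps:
$k{\left(M,p \right)} = \left(410 + M\right) \left(M + p\right)$
$g{\left(X \right)} = 9$ ($g{\left(X \right)} = 9 - \left(X - X\right) = 9 - 0 = 9 + 0 = 9$)
$D = 111573$ ($D = 12397 \cdot 9 = 111573$)
$\frac{D}{k{\left(158,-114 \right)}} + \frac{301323}{\sqrt{61115 + 110284}} = \frac{111573}{158^{2} + 410 \cdot 158 + 410 \left(-114\right) + 158 \left(-114\right)} + \frac{301323}{\sqrt{61115 + 110284}} = \frac{111573}{24964 + 64780 - 46740 - 18012} + \frac{301323}{\sqrt{171399}} = \frac{111573}{24992} + 301323 \frac{\sqrt{171399}}{171399} = 111573 \cdot \frac{1}{24992} + \frac{100441 \sqrt{171399}}{57133} = \frac{10143}{2272} + \frac{100441 \sqrt{171399}}{57133}$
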